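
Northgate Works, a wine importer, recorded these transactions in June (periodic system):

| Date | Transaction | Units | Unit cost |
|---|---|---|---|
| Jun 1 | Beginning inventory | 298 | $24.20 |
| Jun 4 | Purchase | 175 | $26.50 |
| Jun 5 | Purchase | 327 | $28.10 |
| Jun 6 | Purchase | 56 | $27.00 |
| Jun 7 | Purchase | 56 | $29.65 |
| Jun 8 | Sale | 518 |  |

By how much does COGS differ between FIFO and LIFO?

FIFO COGS: 298 @ $24.20 + 175 @ $26.50 + 45 @ $28.10 = $13,113.60
LIFO COGS: 56 @ $29.65 + 56 @ $27.00 + 327 @ $28.10 + 79 @ $26.50 = $14,454.60
Difference = |$13,113.60 − $14,454.60| = $1,341.00

$1,341.00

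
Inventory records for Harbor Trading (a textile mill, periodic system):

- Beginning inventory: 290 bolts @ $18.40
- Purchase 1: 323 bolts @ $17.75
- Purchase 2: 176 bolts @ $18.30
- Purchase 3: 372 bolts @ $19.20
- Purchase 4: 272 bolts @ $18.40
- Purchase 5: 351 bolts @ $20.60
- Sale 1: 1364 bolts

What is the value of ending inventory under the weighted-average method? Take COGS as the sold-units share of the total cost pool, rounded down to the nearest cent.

Ending inventory = $7,926.29

Sale 1, sell 1364: 1364/1784 × $33,667.85 → $25,741.56
Ending inventory (cost pool remaining) = $7,926.29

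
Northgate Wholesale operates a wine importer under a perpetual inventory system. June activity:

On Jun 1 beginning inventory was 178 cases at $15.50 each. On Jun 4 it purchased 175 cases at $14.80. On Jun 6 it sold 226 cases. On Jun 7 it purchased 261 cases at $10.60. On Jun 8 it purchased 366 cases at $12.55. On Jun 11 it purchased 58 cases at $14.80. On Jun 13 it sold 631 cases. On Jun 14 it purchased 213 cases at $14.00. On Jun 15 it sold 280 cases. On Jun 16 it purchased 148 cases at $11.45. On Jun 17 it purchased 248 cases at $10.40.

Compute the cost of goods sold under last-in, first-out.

COGS = $14,782.30

Jun 6, 226 sold [LIFO — newest first]: 175 @ $14.80 + 51 @ $15.50 = $3,380.50
Jun 13, 631 sold [LIFO — newest first]: 58 @ $14.80 + 366 @ $12.55 + 207 @ $10.60 = $7,645.90
Jun 15, 280 sold [LIFO — newest first]: 213 @ $14.00 + 54 @ $10.60 + 13 @ $15.50 = $3,755.90
Total COGS = $3,380.50 + $7,645.90 + $3,755.90 = $14,782.30
Ending inventory: 114 @ $15.50 + 148 @ $11.45 + 248 @ $10.40 = $6,040.80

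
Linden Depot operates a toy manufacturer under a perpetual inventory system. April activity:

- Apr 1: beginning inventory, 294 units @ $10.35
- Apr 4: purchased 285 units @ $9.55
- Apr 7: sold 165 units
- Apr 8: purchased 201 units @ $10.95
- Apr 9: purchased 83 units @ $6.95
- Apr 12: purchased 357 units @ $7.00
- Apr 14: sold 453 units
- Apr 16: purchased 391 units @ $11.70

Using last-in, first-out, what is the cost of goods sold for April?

Apr 7, 165 sold [LIFO — newest first]: 165 @ $9.55 = $1,575.75
Apr 14, 453 sold [LIFO — newest first]: 357 @ $7.00 + 83 @ $6.95 + 13 @ $10.95 = $3,218.20
Total COGS = $1,575.75 + $3,218.20 = $4,793.95
Ending inventory: 294 @ $10.35 + 120 @ $9.55 + 188 @ $10.95 + 391 @ $11.70 = $10,822.20

COGS = $4,793.95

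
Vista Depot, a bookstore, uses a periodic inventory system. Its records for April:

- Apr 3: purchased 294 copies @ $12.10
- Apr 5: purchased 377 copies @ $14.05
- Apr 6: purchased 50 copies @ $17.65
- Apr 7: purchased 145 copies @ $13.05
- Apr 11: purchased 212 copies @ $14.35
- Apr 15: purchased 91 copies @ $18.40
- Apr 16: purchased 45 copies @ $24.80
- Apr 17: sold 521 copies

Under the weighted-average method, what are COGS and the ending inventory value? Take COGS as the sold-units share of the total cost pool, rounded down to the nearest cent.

COGS = $7,493.81; ending inventory = $9,967.79

Apr 17, sell 521: 521/1214 × $17,461.60 → $7,493.81
Ending inventory (cost pool remaining) = $9,967.79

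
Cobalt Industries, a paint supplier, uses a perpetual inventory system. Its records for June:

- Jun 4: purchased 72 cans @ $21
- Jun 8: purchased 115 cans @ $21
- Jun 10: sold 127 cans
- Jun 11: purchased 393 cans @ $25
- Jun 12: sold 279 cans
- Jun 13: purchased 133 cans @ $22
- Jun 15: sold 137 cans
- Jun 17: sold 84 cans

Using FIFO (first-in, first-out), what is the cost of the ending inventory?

Ending inventory = $1,892

Jun 10, 127 sold [FIFO — oldest first]: 72 @ $21 + 55 @ $21 = $2,667
Jun 12, 279 sold [FIFO — oldest first]: 60 @ $21 + 219 @ $25 = $6,735
Jun 15, 137 sold [FIFO — oldest first]: 137 @ $25 = $3,425
Jun 17, 84 sold [FIFO — oldest first]: 37 @ $25 + 47 @ $22 = $1,959
Total COGS = $2,667 + $6,735 + $3,425 + $1,959 = $14,786
Ending inventory: 86 @ $22 = $1,892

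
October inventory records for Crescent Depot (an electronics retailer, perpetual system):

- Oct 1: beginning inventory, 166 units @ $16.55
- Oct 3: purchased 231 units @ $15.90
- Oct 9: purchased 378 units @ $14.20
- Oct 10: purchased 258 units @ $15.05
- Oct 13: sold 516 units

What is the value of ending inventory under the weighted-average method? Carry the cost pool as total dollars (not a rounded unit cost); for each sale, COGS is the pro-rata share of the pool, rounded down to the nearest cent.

Ending inventory = $7,842.94

After Oct 1: 166 on hand, pool $2,747.30 (≈ $16.5500 each)
After Oct 3: 397 on hand, pool $6,420.20 (≈ $16.1718 each)
After Oct 9: 775 on hand, pool $11,787.80 (≈ $15.2101 each)
After Oct 10: 1033 on hand, pool $15,670.70 (≈ $15.1701 each)
Oct 13, sell 516: 516/1033 × $15,670.70 → $7,827.76
Ending inventory (cost pool remaining) = $7,842.94
Check: goods available $15,670.70 = COGS $7,827.76 + ending $7,842.94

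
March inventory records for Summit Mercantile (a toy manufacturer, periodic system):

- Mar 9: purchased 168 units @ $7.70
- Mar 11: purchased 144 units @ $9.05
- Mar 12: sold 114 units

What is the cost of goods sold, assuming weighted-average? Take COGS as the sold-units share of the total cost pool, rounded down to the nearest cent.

Mar 12, sell 114: 114/312 × $2,596.80 → $948.83
Ending inventory (cost pool remaining) = $1,647.97

COGS = $948.83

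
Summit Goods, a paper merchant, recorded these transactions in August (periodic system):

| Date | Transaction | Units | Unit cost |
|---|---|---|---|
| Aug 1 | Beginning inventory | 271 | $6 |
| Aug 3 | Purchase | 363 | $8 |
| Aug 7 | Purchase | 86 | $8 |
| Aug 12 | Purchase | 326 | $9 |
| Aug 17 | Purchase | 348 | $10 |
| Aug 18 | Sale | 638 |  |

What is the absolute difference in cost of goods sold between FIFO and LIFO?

FIFO COGS: 271 @ $6 + 363 @ $8 + 4 @ $8 = $4,562
LIFO COGS: 348 @ $10 + 290 @ $9 = $6,090
Difference = |$4,562 − $6,090| = $1,528

$1,528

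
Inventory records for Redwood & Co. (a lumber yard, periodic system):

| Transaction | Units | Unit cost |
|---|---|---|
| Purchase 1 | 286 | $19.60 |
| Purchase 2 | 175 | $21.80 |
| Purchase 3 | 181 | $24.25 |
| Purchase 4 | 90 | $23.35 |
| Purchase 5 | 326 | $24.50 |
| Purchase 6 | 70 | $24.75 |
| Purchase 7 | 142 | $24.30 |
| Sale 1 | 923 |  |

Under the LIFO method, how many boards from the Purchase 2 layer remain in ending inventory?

61

Sale 1 (923) [LIFO — newest first]: 142 @ $24.30 + 70 @ $24.75 + 326 @ $24.50 + 90 @ $23.35 + 181 @ $24.25 + 114 @ $21.80 = $22,146.05
Ending inventory: 286 @ $19.60 + 61 @ $21.80 = $6,935.40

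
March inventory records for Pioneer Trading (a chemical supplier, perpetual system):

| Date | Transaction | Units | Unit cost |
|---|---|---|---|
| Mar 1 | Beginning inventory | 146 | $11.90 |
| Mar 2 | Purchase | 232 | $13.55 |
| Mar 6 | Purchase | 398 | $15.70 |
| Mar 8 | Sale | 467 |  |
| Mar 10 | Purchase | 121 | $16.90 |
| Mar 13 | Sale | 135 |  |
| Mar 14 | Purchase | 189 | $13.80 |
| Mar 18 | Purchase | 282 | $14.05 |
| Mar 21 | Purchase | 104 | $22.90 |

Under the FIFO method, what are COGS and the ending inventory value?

COGS = $8,397.80; ending inventory = $13,728.60

Mar 8, 467 sold [FIFO — oldest first]: 146 @ $11.90 + 232 @ $13.55 + 89 @ $15.70 = $6,278.30
Mar 13, 135 sold [FIFO — oldest first]: 135 @ $15.70 = $2,119.50
Total COGS = $6,278.30 + $2,119.50 = $8,397.80
Ending inventory: 174 @ $15.70 + 121 @ $16.90 + 189 @ $13.80 + 282 @ $14.05 + 104 @ $22.90 = $13,728.60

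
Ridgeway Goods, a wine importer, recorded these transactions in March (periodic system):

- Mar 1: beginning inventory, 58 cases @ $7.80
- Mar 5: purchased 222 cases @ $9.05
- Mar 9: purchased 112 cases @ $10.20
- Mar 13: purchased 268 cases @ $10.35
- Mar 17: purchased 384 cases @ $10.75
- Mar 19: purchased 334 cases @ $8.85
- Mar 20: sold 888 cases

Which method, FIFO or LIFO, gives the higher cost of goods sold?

LIFO

FIFO COGS: 58 @ $7.80 + 222 @ $9.05 + 112 @ $10.20 + 268 @ $10.35 + 228 @ $10.75 = $8,828.70
LIFO COGS: 334 @ $8.85 + 384 @ $10.75 + 170 @ $10.35 = $8,843.40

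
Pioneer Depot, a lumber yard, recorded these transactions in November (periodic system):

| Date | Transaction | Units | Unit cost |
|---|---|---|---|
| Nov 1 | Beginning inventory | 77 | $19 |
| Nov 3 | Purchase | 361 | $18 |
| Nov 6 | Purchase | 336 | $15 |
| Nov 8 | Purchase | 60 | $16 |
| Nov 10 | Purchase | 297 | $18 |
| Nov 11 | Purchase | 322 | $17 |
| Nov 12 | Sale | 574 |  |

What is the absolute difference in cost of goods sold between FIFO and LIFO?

$9

FIFO COGS: 77 @ $19 + 361 @ $18 + 136 @ $15 = $10,001
LIFO COGS: 322 @ $17 + 252 @ $18 = $10,010
Difference = |$10,001 − $10,010| = $9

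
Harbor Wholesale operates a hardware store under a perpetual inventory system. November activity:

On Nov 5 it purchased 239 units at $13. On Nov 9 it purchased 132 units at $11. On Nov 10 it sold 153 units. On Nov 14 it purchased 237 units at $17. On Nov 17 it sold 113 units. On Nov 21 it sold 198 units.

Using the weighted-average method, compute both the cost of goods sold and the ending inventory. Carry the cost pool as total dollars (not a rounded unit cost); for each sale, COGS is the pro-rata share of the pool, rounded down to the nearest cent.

After Nov 5: 239 on hand, pool $3,107.00 (≈ $13.0000 each)
After Nov 9: 371 on hand, pool $4,559.00 (≈ $12.2884 each)
Nov 10, sell 153: 153/371 × $4,559.00 → $1,880.12
After Nov 14: 455 on hand, pool $6,707.88 (≈ $14.7426 each)
Nov 17, sell 113: 113/455 × $6,707.88 → $1,665.91
Nov 21, sell 198: 198/342 × $5,041.97 → $2,919.03
Total COGS = $1,880.12 + $1,665.91 + $2,919.03 = $6,465.06
Ending inventory (cost pool remaining) = $2,122.94
Check: goods available $8,588.00 = COGS $6,465.06 + ending $2,122.94

COGS = $6,465.06; ending inventory = $2,122.94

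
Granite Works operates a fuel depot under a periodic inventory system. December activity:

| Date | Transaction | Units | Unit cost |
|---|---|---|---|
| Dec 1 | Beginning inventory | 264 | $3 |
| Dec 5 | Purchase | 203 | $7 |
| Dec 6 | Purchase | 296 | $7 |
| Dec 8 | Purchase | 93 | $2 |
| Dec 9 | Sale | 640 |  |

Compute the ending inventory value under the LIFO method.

Dec 9, 640 sold [LIFO — newest first]: 93 @ $2 + 296 @ $7 + 203 @ $7 + 48 @ $3 = $3,823
Ending inventory: 216 @ $3 = $648
Check: goods available $4,471 = COGS $3,823 + ending $648

Ending inventory = $648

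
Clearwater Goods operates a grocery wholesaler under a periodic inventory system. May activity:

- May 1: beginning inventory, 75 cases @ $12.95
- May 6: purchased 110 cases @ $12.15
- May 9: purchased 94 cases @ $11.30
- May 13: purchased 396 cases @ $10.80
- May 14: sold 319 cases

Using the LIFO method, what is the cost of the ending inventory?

May 14, 319 sold [LIFO — newest first]: 319 @ $10.80 = $3,445.20
Ending inventory: 75 @ $12.95 + 110 @ $12.15 + 94 @ $11.30 + 77 @ $10.80 = $4,201.55

Ending inventory = $4,201.55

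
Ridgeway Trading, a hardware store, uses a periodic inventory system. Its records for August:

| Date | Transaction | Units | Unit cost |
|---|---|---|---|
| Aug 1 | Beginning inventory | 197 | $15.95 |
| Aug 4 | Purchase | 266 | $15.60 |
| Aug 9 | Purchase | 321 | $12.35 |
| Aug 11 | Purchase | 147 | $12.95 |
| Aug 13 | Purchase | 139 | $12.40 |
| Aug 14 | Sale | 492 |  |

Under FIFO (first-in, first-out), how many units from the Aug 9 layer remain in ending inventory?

292

Aug 14, 492 sold [FIFO — oldest first]: 197 @ $15.95 + 266 @ $15.60 + 29 @ $12.35 = $7,649.90
Ending inventory: 292 @ $12.35 + 147 @ $12.95 + 139 @ $12.40 = $7,233.45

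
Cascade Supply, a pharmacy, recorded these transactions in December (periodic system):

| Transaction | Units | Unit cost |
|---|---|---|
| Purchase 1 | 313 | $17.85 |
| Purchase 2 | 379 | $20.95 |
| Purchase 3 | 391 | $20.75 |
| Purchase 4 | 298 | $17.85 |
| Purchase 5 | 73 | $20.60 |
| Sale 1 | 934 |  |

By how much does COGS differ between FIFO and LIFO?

FIFO COGS: 313 @ $17.85 + 379 @ $20.95 + 242 @ $20.75 = $18,548.60
LIFO COGS: 73 @ $20.60 + 298 @ $17.85 + 391 @ $20.75 + 172 @ $20.95 = $18,539.75
Difference = |$18,548.60 − $18,539.75| = $8.85

$8.85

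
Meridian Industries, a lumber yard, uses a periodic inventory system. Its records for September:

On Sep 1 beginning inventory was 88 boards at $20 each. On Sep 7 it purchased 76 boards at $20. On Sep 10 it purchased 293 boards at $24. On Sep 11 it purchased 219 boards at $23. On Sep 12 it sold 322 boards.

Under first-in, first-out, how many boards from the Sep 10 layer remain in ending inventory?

135

Sep 12, 322 sold [FIFO — oldest first]: 88 @ $20 + 76 @ $20 + 158 @ $24 = $7,072
Ending inventory: 135 @ $24 + 219 @ $23 = $8,277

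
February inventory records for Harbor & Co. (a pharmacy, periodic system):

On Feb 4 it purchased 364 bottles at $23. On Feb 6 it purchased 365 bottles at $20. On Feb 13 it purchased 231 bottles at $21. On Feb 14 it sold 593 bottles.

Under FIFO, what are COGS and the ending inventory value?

COGS = $12,952; ending inventory = $7,571

Feb 14, 593 sold [FIFO — oldest first]: 364 @ $23 + 229 @ $20 = $12,952
Ending inventory: 136 @ $20 + 231 @ $21 = $7,571
Check: goods available $20,523 = COGS $12,952 + ending $7,571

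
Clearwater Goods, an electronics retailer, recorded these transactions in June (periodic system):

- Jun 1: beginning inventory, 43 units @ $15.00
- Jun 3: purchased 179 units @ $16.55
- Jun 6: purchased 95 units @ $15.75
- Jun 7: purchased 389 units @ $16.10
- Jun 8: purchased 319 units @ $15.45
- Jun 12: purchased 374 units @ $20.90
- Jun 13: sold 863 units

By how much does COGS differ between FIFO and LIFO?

$1,689.90

FIFO COGS: 43 @ $15.00 + 179 @ $16.55 + 95 @ $15.75 + 389 @ $16.10 + 157 @ $15.45 = $13,792.25
LIFO COGS: 374 @ $20.90 + 319 @ $15.45 + 170 @ $16.10 = $15,482.15
Difference = |$13,792.25 − $15,482.15| = $1,689.90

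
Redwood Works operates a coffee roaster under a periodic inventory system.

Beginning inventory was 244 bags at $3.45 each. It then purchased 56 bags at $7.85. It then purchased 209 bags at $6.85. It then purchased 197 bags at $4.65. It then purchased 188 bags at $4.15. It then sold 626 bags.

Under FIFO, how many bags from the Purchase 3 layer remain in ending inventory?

80

Sale 1 (626) [FIFO — oldest first]: 244 @ $3.45 + 56 @ $7.85 + 209 @ $6.85 + 117 @ $4.65 = $3,257.10
Ending inventory: 80 @ $4.65 + 188 @ $4.15 = $1,152.20
Check: goods available $4,409.30 = COGS $3,257.10 + ending $1,152.20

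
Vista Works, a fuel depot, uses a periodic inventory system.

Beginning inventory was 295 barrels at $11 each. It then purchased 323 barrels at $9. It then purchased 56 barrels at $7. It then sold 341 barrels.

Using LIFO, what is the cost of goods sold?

COGS = $2,957

Sale 1 (341) [LIFO — newest first]: 56 @ $7 + 285 @ $9 = $2,957
Ending inventory: 295 @ $11 + 38 @ $9 = $3,587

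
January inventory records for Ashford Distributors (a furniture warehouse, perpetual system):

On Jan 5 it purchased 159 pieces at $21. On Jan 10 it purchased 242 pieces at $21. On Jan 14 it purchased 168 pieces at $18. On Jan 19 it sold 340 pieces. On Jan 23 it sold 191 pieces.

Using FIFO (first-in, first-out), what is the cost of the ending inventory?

Jan 19, 340 sold [FIFO — oldest first]: 159 @ $21 + 181 @ $21 = $7,140
Jan 23, 191 sold [FIFO — oldest first]: 61 @ $21 + 130 @ $18 = $3,621
Total COGS = $7,140 + $3,621 = $10,761
Ending inventory: 38 @ $18 = $684

Ending inventory = $684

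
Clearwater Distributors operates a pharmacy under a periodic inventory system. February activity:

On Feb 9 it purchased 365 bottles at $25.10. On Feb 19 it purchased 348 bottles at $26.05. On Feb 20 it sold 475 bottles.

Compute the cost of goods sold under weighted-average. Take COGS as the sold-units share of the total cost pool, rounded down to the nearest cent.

COGS = $12,142.74

Feb 20, sell 475: 475/713 × $18,226.90 → $12,142.74
Ending inventory (cost pool remaining) = $6,084.16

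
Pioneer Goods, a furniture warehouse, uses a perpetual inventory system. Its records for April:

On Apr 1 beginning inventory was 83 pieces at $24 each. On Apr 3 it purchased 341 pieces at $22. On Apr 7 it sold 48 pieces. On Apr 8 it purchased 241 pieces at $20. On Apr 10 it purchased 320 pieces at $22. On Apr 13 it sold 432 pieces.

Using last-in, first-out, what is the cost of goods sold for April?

COGS = $10,336

Apr 7, 48 sold [LIFO — newest first]: 48 @ $22 = $1,056
Apr 13, 432 sold [LIFO — newest first]: 320 @ $22 + 112 @ $20 = $9,280
Total COGS = $1,056 + $9,280 = $10,336
Ending inventory: 83 @ $24 + 293 @ $22 + 129 @ $20 = $11,018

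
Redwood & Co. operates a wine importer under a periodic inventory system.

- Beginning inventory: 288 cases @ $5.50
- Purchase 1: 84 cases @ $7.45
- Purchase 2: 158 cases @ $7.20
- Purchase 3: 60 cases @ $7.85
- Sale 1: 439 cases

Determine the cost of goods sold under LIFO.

COGS = $2,987.90

Sale 1 (439) [LIFO — newest first]: 60 @ $7.85 + 158 @ $7.20 + 84 @ $7.45 + 137 @ $5.50 = $2,987.90
Ending inventory: 151 @ $5.50 = $830.50
Check: goods available $3,818.40 = COGS $2,987.90 + ending $830.50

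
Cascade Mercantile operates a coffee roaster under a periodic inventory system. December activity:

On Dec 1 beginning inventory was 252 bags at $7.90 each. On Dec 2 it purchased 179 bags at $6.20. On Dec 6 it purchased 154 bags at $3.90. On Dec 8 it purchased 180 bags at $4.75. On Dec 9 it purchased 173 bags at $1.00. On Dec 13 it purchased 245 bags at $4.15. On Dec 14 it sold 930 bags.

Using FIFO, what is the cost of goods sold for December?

COGS = $4,721.20

Dec 14, 930 sold [FIFO — oldest first]: 252 @ $7.90 + 179 @ $6.20 + 154 @ $3.90 + 180 @ $4.75 + 165 @ $1.00 = $4,721.20
Ending inventory: 8 @ $1.00 + 245 @ $4.15 = $1,024.75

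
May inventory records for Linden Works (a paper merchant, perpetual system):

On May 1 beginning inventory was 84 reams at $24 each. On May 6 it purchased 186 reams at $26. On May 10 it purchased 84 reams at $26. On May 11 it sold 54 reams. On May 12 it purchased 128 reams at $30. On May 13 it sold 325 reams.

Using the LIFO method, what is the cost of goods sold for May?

May 11, 54 sold [LIFO — newest first]: 54 @ $26 = $1,404
May 13, 325 sold [LIFO — newest first]: 128 @ $30 + 30 @ $26 + 167 @ $26 = $8,962
Total COGS = $1,404 + $8,962 = $10,366
Ending inventory: 84 @ $24 + 19 @ $26 = $2,510
Check: goods available $12,876 = COGS $10,366 + ending $2,510

COGS = $10,366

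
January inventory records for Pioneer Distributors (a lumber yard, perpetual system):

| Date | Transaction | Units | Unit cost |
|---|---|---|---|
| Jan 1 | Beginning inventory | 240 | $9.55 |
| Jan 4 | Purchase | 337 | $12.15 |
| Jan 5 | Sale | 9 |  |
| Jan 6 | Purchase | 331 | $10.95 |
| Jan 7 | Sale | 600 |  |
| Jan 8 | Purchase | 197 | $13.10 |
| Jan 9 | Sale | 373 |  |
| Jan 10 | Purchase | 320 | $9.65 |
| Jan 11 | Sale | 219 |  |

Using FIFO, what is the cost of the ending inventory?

Ending inventory = $2,161.60

Jan 5, 9 sold [FIFO — oldest first]: 9 @ $9.55 = $85.95
Jan 7, 600 sold [FIFO — oldest first]: 231 @ $9.55 + 337 @ $12.15 + 32 @ $10.95 = $6,651.00
Jan 9, 373 sold [FIFO — oldest first]: 299 @ $10.95 + 74 @ $13.10 = $4,243.45
Jan 11, 219 sold [FIFO — oldest first]: 123 @ $13.10 + 96 @ $9.65 = $2,537.70
Total COGS = $85.95 + $6,651.00 + $4,243.45 + $2,537.70 = $13,518.10
Ending inventory: 224 @ $9.65 = $2,161.60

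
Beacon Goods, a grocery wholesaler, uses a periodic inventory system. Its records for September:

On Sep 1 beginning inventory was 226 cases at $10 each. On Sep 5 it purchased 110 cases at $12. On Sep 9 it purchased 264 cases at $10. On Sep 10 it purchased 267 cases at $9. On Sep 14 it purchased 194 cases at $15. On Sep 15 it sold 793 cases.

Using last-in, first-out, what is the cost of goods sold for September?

COGS = $8,769

Sep 15, 793 sold [LIFO — newest first]: 194 @ $15 + 267 @ $9 + 264 @ $10 + 68 @ $12 = $8,769
Ending inventory: 226 @ $10 + 42 @ $12 = $2,764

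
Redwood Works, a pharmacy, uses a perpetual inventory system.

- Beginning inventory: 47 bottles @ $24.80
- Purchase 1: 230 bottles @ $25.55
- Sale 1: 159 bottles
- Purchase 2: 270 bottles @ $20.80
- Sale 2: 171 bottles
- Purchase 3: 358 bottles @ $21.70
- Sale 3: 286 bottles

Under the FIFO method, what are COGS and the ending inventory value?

COGS = $14,155.40; ending inventory = $6,271.30

Sale 1 (159) [FIFO — oldest first]: 47 @ $24.80 + 112 @ $25.55 = $4,027.20
Sale 2 (171) [FIFO — oldest first]: 118 @ $25.55 + 53 @ $20.80 = $4,117.30
Sale 3 (286) [FIFO — oldest first]: 217 @ $20.80 + 69 @ $21.70 = $6,010.90
Total COGS = $4,027.20 + $4,117.30 + $6,010.90 = $14,155.40
Ending inventory: 289 @ $21.70 = $6,271.30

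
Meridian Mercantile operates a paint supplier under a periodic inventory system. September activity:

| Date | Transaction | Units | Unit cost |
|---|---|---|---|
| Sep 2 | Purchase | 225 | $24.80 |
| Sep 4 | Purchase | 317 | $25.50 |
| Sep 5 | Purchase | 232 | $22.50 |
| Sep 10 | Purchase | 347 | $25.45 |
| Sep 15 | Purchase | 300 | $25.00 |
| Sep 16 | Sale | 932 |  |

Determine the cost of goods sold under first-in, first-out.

Sep 16, 932 sold [FIFO — oldest first]: 225 @ $24.80 + 317 @ $25.50 + 232 @ $22.50 + 158 @ $25.45 = $22,904.60
Ending inventory: 189 @ $25.45 + 300 @ $25.00 = $12,310.05

COGS = $22,904.60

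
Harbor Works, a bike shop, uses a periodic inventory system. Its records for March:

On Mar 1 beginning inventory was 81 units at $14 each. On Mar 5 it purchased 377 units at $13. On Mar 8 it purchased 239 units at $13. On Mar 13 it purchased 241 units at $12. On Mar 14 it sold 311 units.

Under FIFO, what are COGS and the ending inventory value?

COGS = $4,124; ending inventory = $7,910

Mar 14, 311 sold [FIFO — oldest first]: 81 @ $14 + 230 @ $13 = $4,124
Ending inventory: 147 @ $13 + 239 @ $13 + 241 @ $12 = $7,910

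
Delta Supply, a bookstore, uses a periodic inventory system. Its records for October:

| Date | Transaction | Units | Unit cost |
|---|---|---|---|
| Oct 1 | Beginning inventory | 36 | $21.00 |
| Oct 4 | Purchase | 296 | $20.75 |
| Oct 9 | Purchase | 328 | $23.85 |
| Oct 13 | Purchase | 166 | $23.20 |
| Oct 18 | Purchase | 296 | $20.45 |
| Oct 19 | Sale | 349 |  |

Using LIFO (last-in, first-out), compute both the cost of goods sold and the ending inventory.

COGS = $7,282.80; ending inventory = $17,342.40

Oct 19, 349 sold [LIFO — newest first]: 296 @ $20.45 + 53 @ $23.20 = $7,282.80
Ending inventory: 36 @ $21.00 + 296 @ $20.75 + 328 @ $23.85 + 113 @ $23.20 = $17,342.40
Check: goods available $24,625.20 = COGS $7,282.80 + ending $17,342.40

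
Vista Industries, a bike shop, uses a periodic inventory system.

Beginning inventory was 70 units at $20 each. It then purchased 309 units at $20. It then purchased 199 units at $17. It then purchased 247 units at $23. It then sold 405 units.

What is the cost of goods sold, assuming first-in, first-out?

Sale 1 (405) [FIFO — oldest first]: 70 @ $20 + 309 @ $20 + 26 @ $17 = $8,022
Ending inventory: 173 @ $17 + 247 @ $23 = $8,622
Check: goods available $16,644 = COGS $8,022 + ending $8,622

COGS = $8,022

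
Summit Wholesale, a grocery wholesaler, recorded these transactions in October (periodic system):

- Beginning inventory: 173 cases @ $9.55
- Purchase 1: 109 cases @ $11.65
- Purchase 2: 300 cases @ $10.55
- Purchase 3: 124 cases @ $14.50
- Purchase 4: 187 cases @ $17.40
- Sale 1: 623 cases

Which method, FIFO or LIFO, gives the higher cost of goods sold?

FIFO COGS: 173 @ $9.55 + 109 @ $11.65 + 300 @ $10.55 + 41 @ $14.50 = $6,681.50
LIFO COGS: 187 @ $17.40 + 124 @ $14.50 + 300 @ $10.55 + 12 @ $11.65 = $8,356.60

LIFO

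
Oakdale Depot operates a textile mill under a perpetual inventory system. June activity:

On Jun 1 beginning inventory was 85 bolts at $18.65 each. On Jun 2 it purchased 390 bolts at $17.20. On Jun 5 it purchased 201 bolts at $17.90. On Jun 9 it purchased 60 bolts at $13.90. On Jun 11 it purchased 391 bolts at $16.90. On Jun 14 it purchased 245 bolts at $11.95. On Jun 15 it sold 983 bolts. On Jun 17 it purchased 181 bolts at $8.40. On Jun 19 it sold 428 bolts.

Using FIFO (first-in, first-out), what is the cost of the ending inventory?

Ending inventory = $1,192.80

Jun 15, 983 sold [FIFO — oldest first]: 85 @ $18.65 + 390 @ $17.20 + 201 @ $17.90 + 60 @ $13.90 + 247 @ $16.90 = $16,899.45
Jun 19, 428 sold [FIFO — oldest first]: 144 @ $16.90 + 245 @ $11.95 + 39 @ $8.40 = $5,688.95
Total COGS = $16,899.45 + $5,688.95 = $22,588.40
Ending inventory: 142 @ $8.40 = $1,192.80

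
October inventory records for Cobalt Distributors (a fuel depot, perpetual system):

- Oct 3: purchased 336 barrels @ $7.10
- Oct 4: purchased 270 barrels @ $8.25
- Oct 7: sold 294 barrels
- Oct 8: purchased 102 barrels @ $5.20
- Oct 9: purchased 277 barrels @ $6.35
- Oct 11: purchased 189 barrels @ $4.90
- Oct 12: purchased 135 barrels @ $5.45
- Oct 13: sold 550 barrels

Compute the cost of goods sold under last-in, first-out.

COGS = $5,494.85

Oct 7, 294 sold [LIFO — newest first]: 270 @ $8.25 + 24 @ $7.10 = $2,397.90
Oct 13, 550 sold [LIFO — newest first]: 135 @ $5.45 + 189 @ $4.90 + 226 @ $6.35 = $3,096.95
Total COGS = $2,397.90 + $3,096.95 = $5,494.85
Ending inventory: 312 @ $7.10 + 102 @ $5.20 + 51 @ $6.35 = $3,069.45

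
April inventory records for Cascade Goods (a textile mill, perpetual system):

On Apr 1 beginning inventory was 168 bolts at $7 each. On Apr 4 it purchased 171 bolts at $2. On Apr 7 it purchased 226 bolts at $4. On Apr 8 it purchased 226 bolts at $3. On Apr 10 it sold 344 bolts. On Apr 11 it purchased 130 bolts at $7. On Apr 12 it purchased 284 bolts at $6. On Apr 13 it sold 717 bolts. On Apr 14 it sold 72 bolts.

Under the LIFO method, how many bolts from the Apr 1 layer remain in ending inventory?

72

Apr 10, 344 sold [LIFO — newest first]: 226 @ $3 + 118 @ $4 = $1,150
Apr 13, 717 sold [LIFO — newest first]: 284 @ $6 + 130 @ $7 + 108 @ $4 + 171 @ $2 + 24 @ $7 = $3,556
Apr 14, 72 sold [LIFO — newest first]: 72 @ $7 = $504
Total COGS = $1,150 + $3,556 + $504 = $5,210
Ending inventory: 72 @ $7 = $504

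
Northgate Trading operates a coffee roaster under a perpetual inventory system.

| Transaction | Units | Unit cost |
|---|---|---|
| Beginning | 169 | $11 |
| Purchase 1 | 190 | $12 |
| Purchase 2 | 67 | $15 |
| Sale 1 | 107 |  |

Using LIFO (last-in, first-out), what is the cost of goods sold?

COGS = $1,485

Sale 1 (107) [LIFO — newest first]: 67 @ $15 + 40 @ $12 = $1,485
Ending inventory: 169 @ $11 + 150 @ $12 = $3,659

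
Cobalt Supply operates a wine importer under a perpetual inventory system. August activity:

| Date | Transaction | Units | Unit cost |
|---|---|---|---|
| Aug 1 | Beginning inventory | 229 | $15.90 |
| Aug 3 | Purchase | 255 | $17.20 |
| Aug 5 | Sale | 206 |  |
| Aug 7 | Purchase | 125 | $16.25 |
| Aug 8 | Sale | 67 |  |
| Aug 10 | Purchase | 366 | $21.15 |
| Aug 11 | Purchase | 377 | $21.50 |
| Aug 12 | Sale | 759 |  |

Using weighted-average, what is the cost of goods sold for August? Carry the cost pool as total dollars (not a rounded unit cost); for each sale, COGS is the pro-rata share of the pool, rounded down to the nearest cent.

After Aug 1: 229 on hand, pool $3,641.10 (≈ $15.9000 each)
After Aug 3: 484 on hand, pool $8,027.10 (≈ $16.5849 each)
Aug 5, sell 206: 206/484 × $8,027.10 → $3,416.49
After Aug 7: 403 on hand, pool $6,641.86 (≈ $16.4810 each)
Aug 8, sell 67: 67/403 × $6,641.86 → $1,104.22
After Aug 10: 702 on hand, pool $13,278.54 (≈ $18.9153 each)
After Aug 11: 1079 on hand, pool $21,384.04 (≈ $19.8184 each)
Aug 12, sell 759: 759/1079 × $21,384.04 → $15,042.15
Total COGS = $3,416.49 + $1,104.22 + $15,042.15 = $19,562.86
Ending inventory (cost pool remaining) = $6,341.89
Check: goods available $25,904.75 = COGS $19,562.86 + ending $6,341.89

COGS = $19,562.86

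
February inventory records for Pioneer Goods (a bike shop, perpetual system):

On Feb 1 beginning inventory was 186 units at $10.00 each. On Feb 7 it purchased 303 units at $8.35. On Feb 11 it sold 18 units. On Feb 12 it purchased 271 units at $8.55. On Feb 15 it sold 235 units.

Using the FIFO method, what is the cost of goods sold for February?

Feb 11, 18 sold [FIFO — oldest first]: 18 @ $10.00 = $180.00
Feb 15, 235 sold [FIFO — oldest first]: 168 @ $10.00 + 67 @ $8.35 = $2,239.45
Total COGS = $180.00 + $2,239.45 = $2,419.45
Ending inventory: 236 @ $8.35 + 271 @ $8.55 = $4,287.65
Check: goods available $6,707.10 = COGS $2,419.45 + ending $4,287.65

COGS = $2,419.45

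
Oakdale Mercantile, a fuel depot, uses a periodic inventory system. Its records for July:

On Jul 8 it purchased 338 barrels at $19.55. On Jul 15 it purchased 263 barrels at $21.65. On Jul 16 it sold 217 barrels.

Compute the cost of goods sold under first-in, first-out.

Jul 16, 217 sold [FIFO — oldest first]: 217 @ $19.55 = $4,242.35
Ending inventory: 121 @ $19.55 + 263 @ $21.65 = $8,059.50

COGS = $4,242.35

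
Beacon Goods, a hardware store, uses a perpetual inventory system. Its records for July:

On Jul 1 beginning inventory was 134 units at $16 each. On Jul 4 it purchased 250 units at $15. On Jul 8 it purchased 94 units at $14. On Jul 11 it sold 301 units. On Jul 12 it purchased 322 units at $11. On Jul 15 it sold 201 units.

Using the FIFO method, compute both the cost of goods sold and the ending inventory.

Jul 11, 301 sold [FIFO — oldest first]: 134 @ $16 + 167 @ $15 = $4,649
Jul 15, 201 sold [FIFO — oldest first]: 83 @ $15 + 94 @ $14 + 24 @ $11 = $2,825
Total COGS = $4,649 + $2,825 = $7,474
Ending inventory: 298 @ $11 = $3,278

COGS = $7,474; ending inventory = $3,278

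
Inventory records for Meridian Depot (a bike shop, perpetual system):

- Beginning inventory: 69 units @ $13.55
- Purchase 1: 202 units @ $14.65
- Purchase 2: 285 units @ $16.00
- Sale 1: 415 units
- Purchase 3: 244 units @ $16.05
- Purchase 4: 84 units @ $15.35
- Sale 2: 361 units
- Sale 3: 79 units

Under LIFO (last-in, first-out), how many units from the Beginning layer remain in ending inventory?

29

Sale 1 (415) [LIFO — newest first]: 285 @ $16.00 + 130 @ $14.65 = $6,464.50
Sale 2 (361) [LIFO — newest first]: 84 @ $15.35 + 244 @ $16.05 + 33 @ $14.65 = $5,689.05
Sale 3 (79) [LIFO — newest first]: 39 @ $14.65 + 40 @ $13.55 = $1,113.35
Total COGS = $6,464.50 + $5,689.05 + $1,113.35 = $13,266.90
Ending inventory: 29 @ $13.55 = $392.95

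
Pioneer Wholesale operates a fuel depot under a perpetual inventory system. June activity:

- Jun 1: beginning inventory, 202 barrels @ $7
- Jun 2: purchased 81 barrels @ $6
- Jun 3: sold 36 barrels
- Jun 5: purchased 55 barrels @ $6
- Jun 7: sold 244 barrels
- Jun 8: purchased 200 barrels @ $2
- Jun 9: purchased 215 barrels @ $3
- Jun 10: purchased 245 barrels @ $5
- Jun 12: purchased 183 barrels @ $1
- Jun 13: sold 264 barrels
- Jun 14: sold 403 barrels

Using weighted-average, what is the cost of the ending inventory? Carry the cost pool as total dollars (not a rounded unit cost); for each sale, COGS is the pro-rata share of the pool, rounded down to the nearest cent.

After Jun 1: 202 on hand, pool $1,414.00 (≈ $7.0000 each)
After Jun 2: 283 on hand, pool $1,900.00 (≈ $6.7138 each)
Jun 3, sell 36: 36/283 × $1,900.00 → $241.69
After Jun 5: 302 on hand, pool $1,988.31 (≈ $6.5838 each)
Jun 7, sell 244: 244/302 × $1,988.31 → $1,606.44
After Jun 8: 258 on hand, pool $781.87 (≈ $3.0305 each)
After Jun 9: 473 on hand, pool $1,426.87 (≈ $3.0166 each)
After Jun 10: 718 on hand, pool $2,651.87 (≈ $3.6934 each)
After Jun 12: 901 on hand, pool $2,834.87 (≈ $3.1464 each)
Jun 13, sell 264: 264/901 × $2,834.87 → $830.63
Jun 14, sell 403: 403/637 × $2,004.24 → $1,267.98
Total COGS = $241.69 + $1,606.44 + $830.63 + $1,267.98 = $3,946.74
Ending inventory (cost pool remaining) = $736.26
Check: goods available $4,683.00 = COGS $3,946.74 + ending $736.26

Ending inventory = $736.26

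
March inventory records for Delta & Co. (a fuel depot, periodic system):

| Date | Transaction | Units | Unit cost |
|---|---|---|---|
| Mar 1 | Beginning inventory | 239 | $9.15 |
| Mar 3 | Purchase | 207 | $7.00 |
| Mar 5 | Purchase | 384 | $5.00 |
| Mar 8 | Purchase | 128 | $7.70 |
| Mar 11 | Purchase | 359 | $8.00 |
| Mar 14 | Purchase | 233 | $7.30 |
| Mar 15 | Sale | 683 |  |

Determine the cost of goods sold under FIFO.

Mar 15, 683 sold [FIFO — oldest first]: 239 @ $9.15 + 207 @ $7.00 + 237 @ $5.00 = $4,820.85
Ending inventory: 147 @ $5.00 + 128 @ $7.70 + 359 @ $8.00 + 233 @ $7.30 = $6,293.50
Check: goods available $11,114.35 = COGS $4,820.85 + ending $6,293.50

COGS = $4,820.85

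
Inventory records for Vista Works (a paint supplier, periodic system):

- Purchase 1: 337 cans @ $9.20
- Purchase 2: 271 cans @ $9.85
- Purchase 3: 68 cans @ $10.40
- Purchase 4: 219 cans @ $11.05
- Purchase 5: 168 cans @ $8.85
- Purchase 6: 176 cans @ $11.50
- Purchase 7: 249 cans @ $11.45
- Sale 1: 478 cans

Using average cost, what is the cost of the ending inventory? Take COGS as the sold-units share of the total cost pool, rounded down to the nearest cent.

Ending inventory = $10,357.09

Sale 1, sell 478: 478/1488 × $15,258.75 → $4,901.66
Ending inventory (cost pool remaining) = $10,357.09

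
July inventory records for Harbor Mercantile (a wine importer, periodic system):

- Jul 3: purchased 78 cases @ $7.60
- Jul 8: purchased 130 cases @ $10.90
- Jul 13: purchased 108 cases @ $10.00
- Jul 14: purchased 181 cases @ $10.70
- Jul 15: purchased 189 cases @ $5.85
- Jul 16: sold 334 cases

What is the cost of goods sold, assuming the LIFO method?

Jul 16, 334 sold [LIFO — newest first]: 189 @ $5.85 + 145 @ $10.70 = $2,657.15
Ending inventory: 78 @ $7.60 + 130 @ $10.90 + 108 @ $10.00 + 36 @ $10.70 = $3,475.00
Check: goods available $6,132.15 = COGS $2,657.15 + ending $3,475.00

COGS = $2,657.15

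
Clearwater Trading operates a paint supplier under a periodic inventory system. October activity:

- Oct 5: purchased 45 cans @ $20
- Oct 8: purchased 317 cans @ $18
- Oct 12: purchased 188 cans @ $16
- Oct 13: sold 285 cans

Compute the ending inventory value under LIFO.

Oct 13, 285 sold [LIFO — newest first]: 188 @ $16 + 97 @ $18 = $4,754
Ending inventory: 45 @ $20 + 220 @ $18 = $4,860
Check: goods available $9,614 = COGS $4,754 + ending $4,860

Ending inventory = $4,860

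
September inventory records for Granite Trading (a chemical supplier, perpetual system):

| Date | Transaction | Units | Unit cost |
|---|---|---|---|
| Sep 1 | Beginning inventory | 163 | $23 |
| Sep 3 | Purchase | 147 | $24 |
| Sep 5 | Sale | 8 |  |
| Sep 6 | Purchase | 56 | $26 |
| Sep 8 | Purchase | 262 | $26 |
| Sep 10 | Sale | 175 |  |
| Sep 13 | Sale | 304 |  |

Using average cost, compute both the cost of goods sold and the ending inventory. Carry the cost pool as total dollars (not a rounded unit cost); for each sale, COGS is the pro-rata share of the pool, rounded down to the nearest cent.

COGS = $12,052.47; ending inventory = $3,492.53

After Sep 1: 163 on hand, pool $3,749.00 (≈ $23.0000 each)
After Sep 3: 310 on hand, pool $7,277.00 (≈ $23.4742 each)
Sep 5, sell 8: 8/310 × $7,277.00 → $187.79
After Sep 6: 358 on hand, pool $8,545.21 (≈ $23.8693 each)
After Sep 8: 620 on hand, pool $15,357.21 (≈ $24.7697 each)
Sep 10, sell 175: 175/620 × $15,357.21 → $4,334.69
Sep 13, sell 304: 304/445 × $11,022.52 → $7,529.99
Total COGS = $187.79 + $4,334.69 + $7,529.99 = $12,052.47
Ending inventory (cost pool remaining) = $3,492.53
Check: goods available $15,545.00 = COGS $12,052.47 + ending $3,492.53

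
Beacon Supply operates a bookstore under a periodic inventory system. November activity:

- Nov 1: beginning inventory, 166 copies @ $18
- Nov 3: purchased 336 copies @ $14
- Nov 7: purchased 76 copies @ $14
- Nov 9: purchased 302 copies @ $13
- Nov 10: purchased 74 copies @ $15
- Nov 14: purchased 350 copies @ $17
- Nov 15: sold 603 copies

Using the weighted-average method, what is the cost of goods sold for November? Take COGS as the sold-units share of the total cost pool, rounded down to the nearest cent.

Nov 15, sell 603: 603/1304 × $19,742.00 → $9,129.16
Ending inventory (cost pool remaining) = $10,612.84

COGS = $9,129.16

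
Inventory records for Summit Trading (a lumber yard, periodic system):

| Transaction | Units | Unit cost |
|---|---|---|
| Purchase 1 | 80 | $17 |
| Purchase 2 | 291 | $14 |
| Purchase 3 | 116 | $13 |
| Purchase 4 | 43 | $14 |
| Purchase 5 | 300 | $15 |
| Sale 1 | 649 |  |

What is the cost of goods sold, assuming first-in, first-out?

Sale 1 (649) [FIFO — oldest first]: 80 @ $17 + 291 @ $14 + 116 @ $13 + 43 @ $14 + 119 @ $15 = $9,329
Ending inventory: 181 @ $15 = $2,715
Check: goods available $12,044 = COGS $9,329 + ending $2,715

COGS = $9,329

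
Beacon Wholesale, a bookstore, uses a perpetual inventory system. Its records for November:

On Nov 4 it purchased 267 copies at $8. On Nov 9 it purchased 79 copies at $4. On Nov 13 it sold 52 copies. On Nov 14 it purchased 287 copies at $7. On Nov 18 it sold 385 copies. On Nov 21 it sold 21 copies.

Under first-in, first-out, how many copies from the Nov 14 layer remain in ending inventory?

175

Nov 13, 52 sold [FIFO — oldest first]: 52 @ $8 = $416
Nov 18, 385 sold [FIFO — oldest first]: 215 @ $8 + 79 @ $4 + 91 @ $7 = $2,673
Nov 21, 21 sold [FIFO — oldest first]: 21 @ $7 = $147
Total COGS = $416 + $2,673 + $147 = $3,236
Ending inventory: 175 @ $7 = $1,225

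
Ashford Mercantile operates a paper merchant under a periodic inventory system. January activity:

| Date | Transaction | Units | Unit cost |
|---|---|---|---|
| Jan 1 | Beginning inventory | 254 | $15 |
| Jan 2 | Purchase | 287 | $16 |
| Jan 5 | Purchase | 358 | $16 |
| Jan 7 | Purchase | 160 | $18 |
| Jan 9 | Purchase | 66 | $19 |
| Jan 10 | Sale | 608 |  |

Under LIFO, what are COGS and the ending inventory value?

COGS = $10,246; ending inventory = $8,018

Jan 10, 608 sold [LIFO — newest first]: 66 @ $19 + 160 @ $18 + 358 @ $16 + 24 @ $16 = $10,246
Ending inventory: 254 @ $15 + 263 @ $16 = $8,018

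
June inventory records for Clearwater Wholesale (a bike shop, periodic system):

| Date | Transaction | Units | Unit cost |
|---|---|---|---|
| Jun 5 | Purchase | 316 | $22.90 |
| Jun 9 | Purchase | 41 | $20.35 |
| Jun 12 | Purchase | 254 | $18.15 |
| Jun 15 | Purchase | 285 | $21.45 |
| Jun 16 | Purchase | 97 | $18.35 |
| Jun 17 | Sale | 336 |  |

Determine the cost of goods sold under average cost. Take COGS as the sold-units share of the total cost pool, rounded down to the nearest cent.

Jun 17, sell 336: 336/993 × $20,574.05 → $6,961.61
Ending inventory (cost pool remaining) = $13,612.44
Check: goods available $20,574.05 = COGS $6,961.61 + ending $13,612.44

COGS = $6,961.61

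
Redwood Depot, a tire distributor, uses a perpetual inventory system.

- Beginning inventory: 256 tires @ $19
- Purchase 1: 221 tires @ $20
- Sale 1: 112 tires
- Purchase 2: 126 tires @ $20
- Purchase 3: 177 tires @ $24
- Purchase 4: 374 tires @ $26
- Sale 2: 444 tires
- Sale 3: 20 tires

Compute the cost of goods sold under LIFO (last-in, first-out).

COGS = $14,124

Sale 1 (112) [LIFO — newest first]: 112 @ $20 = $2,240
Sale 2 (444) [LIFO — newest first]: 374 @ $26 + 70 @ $24 = $11,404
Sale 3 (20) [LIFO — newest first]: 20 @ $24 = $480
Total COGS = $2,240 + $11,404 + $480 = $14,124
Ending inventory: 256 @ $19 + 109 @ $20 + 126 @ $20 + 87 @ $24 = $11,652
Check: goods available $25,776 = COGS $14,124 + ending $11,652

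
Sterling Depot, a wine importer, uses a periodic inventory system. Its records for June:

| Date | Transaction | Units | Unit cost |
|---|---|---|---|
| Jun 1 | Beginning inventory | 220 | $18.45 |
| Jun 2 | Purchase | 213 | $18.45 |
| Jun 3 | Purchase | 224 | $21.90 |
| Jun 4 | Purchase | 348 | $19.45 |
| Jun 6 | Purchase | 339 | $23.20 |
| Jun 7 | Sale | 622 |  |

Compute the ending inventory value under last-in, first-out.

Ending inventory = $14,158.70

Jun 7, 622 sold [LIFO — newest first]: 339 @ $23.20 + 283 @ $19.45 = $13,369.15
Ending inventory: 220 @ $18.45 + 213 @ $18.45 + 224 @ $21.90 + 65 @ $19.45 = $14,158.70
Check: goods available $27,527.85 = COGS $13,369.15 + ending $14,158.70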